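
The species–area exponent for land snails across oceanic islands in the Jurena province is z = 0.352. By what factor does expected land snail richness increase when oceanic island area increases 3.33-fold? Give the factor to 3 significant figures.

S₂/S₁ = (A₂/A₁)^z = 3.33^0.352
ln(S₂/S₁) = 0.352 × ln 3.33 = 0.352 × 1.2030 = 0.4234
S₂/S₁ = e^0.4234 ≈ 1.527

1.53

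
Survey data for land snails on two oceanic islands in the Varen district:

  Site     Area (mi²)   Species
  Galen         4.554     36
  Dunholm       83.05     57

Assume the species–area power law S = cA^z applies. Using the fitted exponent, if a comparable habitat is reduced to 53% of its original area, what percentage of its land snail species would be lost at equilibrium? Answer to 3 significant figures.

9.56%

z = ln(57/36) / ln(83.05/4.554) = 0.4595 / 2.9034 = 0.1583
S_new/S_old = (A_new/A_old)^z = 0.53^0.1583 = exp(0.1583 × -0.6349) = 0.9044
Fraction lost = 1 − 0.9044 = 0.0956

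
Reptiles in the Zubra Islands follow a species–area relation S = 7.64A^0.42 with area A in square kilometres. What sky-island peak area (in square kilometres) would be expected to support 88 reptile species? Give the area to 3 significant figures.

88 = 7.64 × A^0.42  ⇒  A^0.42 = 88/7.64 = 11.52
ln A = ln(11.52) / 0.42 = 2.4439 / 0.42 = 5.8189
A = e^5.8189 ≈ 336.6 square kilometres

337 square kilometres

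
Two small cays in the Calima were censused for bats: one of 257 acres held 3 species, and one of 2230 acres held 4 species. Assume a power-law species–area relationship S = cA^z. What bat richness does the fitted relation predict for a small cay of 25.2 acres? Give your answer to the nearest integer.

z = ln(4/3) / ln(2230/257) = 0.2877 / 2.1607 = 0.1331
c = 3 / 257^0.1331 = 3 / 2.093 = 1.433
S₃ = 1.433 × 25.2^0.1331 = 1.433 × 1.537 ≈ 2.202

2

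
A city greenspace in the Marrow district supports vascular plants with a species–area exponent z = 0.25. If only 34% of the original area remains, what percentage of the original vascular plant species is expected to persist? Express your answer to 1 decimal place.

76.4%

S_new/S_old = (A_new/A_old)^z = 0.34^0.25
= exp(0.25 × ln 0.34) = exp(0.25 × -1.0788) = exp(-0.2697) ≈ 0.7636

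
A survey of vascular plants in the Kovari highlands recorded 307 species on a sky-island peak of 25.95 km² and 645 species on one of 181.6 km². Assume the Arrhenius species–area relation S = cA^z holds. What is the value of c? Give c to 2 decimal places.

88.62

z = ln(S₂/S₁) / ln(A₂/A₁) = ln(645/307) / ln(181.6/25.95) = 0.7424 / 1.9456 = 0.3816
c = S₁ / A₁^z = 307 / 25.95^0.3816 = 307 / 3.464 = 88.62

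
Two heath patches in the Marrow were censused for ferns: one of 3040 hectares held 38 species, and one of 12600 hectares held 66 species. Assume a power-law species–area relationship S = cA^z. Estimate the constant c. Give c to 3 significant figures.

z = ln(S₂/S₁) / ln(A₂/A₁) = ln(66/38) / ln(12600/3040) = 0.5521 / 1.4218 = 0.3883
c = S₁ / A₁^z = 38 / 3040^0.3883 = 38 / 22.51 = 1.688

1.69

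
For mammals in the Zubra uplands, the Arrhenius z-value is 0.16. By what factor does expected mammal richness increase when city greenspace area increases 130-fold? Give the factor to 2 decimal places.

2.18

S₂/S₁ = (A₂/A₁)^z = 130^0.16
ln(S₂/S₁) = 0.16 × ln 130 = 0.16 × 4.8675 = 0.7788
S₂/S₁ = e^0.7788 ≈ 2.179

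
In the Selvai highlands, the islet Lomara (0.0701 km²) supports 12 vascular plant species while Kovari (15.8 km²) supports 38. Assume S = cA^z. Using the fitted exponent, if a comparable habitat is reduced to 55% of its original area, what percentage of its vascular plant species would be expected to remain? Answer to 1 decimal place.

88.1%

z = ln(38/12) / ln(15.8/0.0701) = 1.1527 / 5.4178 = 0.2128
S_new/S_old = (A_new/A_old)^z = 0.55^0.2128 = exp(0.2128 × -0.5978) = 0.8806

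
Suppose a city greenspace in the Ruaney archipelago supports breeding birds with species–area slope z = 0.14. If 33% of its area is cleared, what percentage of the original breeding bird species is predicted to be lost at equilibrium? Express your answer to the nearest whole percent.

5%

S_new/S_old = (A_new/A_old)^z = 0.67^0.14
= exp(0.14 × ln 0.67) = exp(0.14 × -0.4005) = exp(-0.0561) ≈ 0.9455
Fraction lost = 1 − 0.9455 = 0.05452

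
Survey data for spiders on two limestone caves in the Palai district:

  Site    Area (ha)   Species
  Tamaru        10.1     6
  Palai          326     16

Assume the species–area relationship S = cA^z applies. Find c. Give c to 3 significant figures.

z = ln(S₂/S₁) / ln(A₂/A₁) = ln(16/6) / ln(326/10.1) = 0.9808 / 3.4744 = 0.2823
c = S₁ / A₁^z = 6 / 10.1^0.2823 = 6 / 1.921 = 3.123

3.12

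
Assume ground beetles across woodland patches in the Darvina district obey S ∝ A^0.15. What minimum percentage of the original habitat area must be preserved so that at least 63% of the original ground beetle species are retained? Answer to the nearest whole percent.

Need (A_new/A_old)^0.15 = 0.63, so A_new/A_old = 0.63^(1/0.15) = 0.63^6.667
ln(A_new/A_old) = ln 0.63 / 0.15 = -0.4620 / 0.15 = -3.0802
A_new/A_old = e^-3.0802 ≈ 0.04595

5%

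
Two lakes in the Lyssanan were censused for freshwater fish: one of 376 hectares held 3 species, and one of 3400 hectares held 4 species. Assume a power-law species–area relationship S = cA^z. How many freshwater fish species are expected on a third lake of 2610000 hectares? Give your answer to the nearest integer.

z = ln(4/3) / ln(3400/376) = 0.2877 / 2.2019 = 0.1306
c = 3 / 376^0.1306 = 3 / 2.17 = 1.383
S₃ = 1.383 × 2610000^0.1306 = 1.383 × 6.892 ≈ 9.528

10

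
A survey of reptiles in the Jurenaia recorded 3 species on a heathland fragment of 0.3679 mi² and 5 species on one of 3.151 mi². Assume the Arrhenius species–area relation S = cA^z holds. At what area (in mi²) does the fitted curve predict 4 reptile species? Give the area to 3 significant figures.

z = ln(5/3) / ln(3.151/0.3679) = 0.5108 / 2.1477 = 0.2379
c = 3 / 0.3679^0.2379 = 3 / 0.7883 = 3.806
A = (4/3.806)^(1/0.2379) ⇒ ln A = ln(1.051)/0.2379 = 0.2096
A = e^0.2096 ≈ 1.233 mi²

1.23 mi²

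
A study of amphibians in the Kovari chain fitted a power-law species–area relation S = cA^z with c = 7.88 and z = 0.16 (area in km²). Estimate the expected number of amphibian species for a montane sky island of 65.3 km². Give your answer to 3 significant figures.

S = 7.88 × 65.3^0.16
ln S = ln 7.88 + 0.16 × ln 65.3 = 2.0643 + 0.16 × 4.1790 = 2.7330
S = e^2.7330 ≈ 15.38

15.4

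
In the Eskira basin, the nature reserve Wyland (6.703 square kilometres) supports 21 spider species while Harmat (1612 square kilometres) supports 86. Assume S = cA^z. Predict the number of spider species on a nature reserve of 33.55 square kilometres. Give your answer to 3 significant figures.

31.8

z = ln(86/21) / ln(1612/6.703) = 1.4098 / 5.4827 = 0.2571
c = 21 / 6.703^0.2571 = 21 / 1.631 = 12.88
S₃ = 12.88 × 33.55^0.2571 = 12.88 × 2.468 ≈ 31.77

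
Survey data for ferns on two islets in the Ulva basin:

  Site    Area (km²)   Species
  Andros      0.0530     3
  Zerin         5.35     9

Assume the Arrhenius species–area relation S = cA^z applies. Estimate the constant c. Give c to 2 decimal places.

z = ln(S₂/S₁) / ln(A₂/A₁) = ln(9/3) / ln(5.35/0.053) = 1.0986 / 4.6146 = 0.2381
c = S₁ / A₁^z = 3 / 0.053^0.2381 = 3 / 0.4969 = 6.037

6.04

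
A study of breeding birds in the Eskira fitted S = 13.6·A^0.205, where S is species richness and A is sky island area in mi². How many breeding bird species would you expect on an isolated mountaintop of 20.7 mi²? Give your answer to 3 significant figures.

S = 13.6 × 20.7^0.205
ln S = ln 13.6 + 0.205 × ln 20.7 = 2.6101 + 0.205 × 3.0301 = 3.2312
S = e^3.2312 ≈ 25.31

25.3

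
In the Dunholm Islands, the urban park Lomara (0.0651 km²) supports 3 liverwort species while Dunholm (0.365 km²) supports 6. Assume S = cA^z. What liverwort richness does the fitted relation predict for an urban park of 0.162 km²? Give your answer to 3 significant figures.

z = ln(6/3) / ln(0.365/0.0651) = 0.6931 / 1.7240 = 0.4021
c = 3 / 0.0651^0.4021 = 3 / 0.3334 = 8.998
S₃ = 8.998 × 0.162^0.4021 = 8.998 × 0.481 ≈ 4.328

4.33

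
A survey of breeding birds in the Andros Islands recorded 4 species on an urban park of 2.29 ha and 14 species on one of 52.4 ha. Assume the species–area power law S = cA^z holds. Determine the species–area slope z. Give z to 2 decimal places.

Taking logs: ln S = ln c + z ln A, so z = (ln S₂ − ln S₁)/(ln A₂ − ln A₁).
z = ln(14/4) / ln(52.4/2.29) = ln(3.5) / ln(22.88) = 1.2528 / 3.1304 = 0.4002

0.40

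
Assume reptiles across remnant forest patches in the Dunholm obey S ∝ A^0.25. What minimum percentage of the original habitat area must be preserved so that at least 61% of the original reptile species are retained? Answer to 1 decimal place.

Need (A_new/A_old)^0.25 = 0.61, so A_new/A_old = 0.61^(1/0.25) = 0.61^4
ln(A_new/A_old) = ln 0.61 / 0.25 = -0.4943 / 0.25 = -1.9772
A_new/A_old = e^-1.9772 ≈ 0.1385

13.8%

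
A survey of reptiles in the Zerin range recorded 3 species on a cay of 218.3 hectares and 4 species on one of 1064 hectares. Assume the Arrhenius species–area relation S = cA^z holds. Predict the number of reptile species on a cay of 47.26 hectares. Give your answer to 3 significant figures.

2.27

z = ln(4/3) / ln(1064/218.3) = 0.2877 / 1.5839 = 0.1816
c = 3 / 218.3^0.1816 = 3 / 2.66 = 1.128
S₃ = 1.128 × 47.26^0.1816 = 1.128 × 2.014 ≈ 2.272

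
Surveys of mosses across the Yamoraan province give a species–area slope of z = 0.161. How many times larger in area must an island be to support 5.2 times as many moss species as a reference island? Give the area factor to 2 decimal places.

(A₂/A₁)^0.161 = 5.2, so A₂/A₁ = 5.2^(1/0.161) = 5.2^6.211
ln(A₂/A₁) = ln 5.2 / 0.161 = 1.6487 / 0.161 = 10.2401
A₂/A₁ = e^10.2401 ≈ 28004

28004.37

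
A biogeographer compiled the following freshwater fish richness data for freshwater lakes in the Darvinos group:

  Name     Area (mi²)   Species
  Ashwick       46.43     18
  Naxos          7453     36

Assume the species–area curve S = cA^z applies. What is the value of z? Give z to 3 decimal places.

Taking logs: ln S = ln c + z ln A, so z = (ln S₂ − ln S₁)/(ln A₂ − ln A₁).
z = ln(36/18) / ln(7453/46.43) = ln(2) / ln(160.5) = 0.6931 / 5.0784 = 0.1365

0.136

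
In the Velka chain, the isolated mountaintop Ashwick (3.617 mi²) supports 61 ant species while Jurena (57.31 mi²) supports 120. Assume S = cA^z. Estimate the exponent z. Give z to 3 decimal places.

0.245

Taking logs: ln S = ln c + z ln A, so z = (ln S₂ − ln S₁)/(ln A₂ − ln A₁).
z = ln(120/61) / ln(57.31/3.617) = ln(1.967) / ln(15.84) = 0.6766 / 2.7628 = 0.2449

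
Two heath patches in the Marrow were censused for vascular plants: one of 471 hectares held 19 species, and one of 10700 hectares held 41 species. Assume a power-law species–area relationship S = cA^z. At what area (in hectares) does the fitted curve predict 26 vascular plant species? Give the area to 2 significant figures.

1700 hectares

z = ln(41/19) / ln(10700/471) = 0.7691 / 3.1231 = 0.2463
c = 19 / 471^0.2463 = 19 / 4.553 = 4.173
A = (26/4.173)^(1/0.2463) ⇒ ln A = ln(6.23)/0.2463 = 7.4285
A = e^7.4285 ≈ 1683 hectares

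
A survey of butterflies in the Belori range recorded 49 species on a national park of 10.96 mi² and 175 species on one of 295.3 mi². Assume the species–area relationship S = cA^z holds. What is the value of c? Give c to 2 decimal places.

19.42

z = ln(S₂/S₁) / ln(A₂/A₁) = ln(175/49) / ln(295.3/10.96) = 1.2730 / 3.2937 = 0.3865
c = S₁ / A₁^z = 49 / 10.96^0.3865 = 49 / 2.523 = 19.42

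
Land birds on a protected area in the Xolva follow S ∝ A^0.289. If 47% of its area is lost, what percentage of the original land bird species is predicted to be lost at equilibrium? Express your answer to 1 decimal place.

16.8%

S_new/S_old = (A_new/A_old)^z = 0.53^0.289
= exp(0.289 × ln 0.53) = exp(0.289 × -0.6349) = exp(-0.1835) ≈ 0.8324
Fraction lost = 1 − 0.8324 = 0.1676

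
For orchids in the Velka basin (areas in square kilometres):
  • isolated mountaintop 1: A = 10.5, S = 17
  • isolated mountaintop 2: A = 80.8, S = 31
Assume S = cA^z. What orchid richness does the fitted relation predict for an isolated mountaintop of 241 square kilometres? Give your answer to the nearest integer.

43

z = ln(31/17) / ln(80.8/10.5) = 0.6008 / 2.0406 = 0.2944
c = 17 / 10.5^0.2944 = 17 / 1.998 = 8.507
S₃ = 8.507 × 241^0.2944 = 8.507 × 5.027 ≈ 42.77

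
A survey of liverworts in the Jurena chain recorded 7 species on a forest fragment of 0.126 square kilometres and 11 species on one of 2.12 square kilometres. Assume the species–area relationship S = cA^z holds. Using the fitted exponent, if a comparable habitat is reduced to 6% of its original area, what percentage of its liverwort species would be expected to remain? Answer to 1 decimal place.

z = ln(11/7) / ln(2.12/0.126) = 0.4520 / 2.8229 = 0.1601
S_new/S_old = (A_new/A_old)^z = 0.06^0.1601 = exp(0.1601 × -2.8134) = 0.6373

63.7%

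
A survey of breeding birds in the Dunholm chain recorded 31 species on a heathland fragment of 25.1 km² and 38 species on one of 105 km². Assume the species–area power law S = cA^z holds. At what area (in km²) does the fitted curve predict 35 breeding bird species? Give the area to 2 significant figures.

59 km²

z = ln(38/31) / ln(105/25.1) = 0.2036 / 1.4311 = 0.1423
c = 31 / 25.1^0.1423 = 31 / 1.582 = 19.6
A = (35/19.6)^(1/0.1423) ⇒ ln A = ln(1.786)/0.1423 = 4.0759
A = e^4.0759 ≈ 58.9 km²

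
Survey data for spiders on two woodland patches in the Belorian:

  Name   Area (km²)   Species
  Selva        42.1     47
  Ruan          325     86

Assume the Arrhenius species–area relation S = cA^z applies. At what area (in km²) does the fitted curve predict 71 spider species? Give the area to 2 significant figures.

z = ln(86/47) / ln(325/42.1) = 0.6042 / 2.0438 = 0.2956
c = 47 / 42.1^0.2956 = 47 / 3.021 = 15.56
A = (71/15.56)^(1/0.2956) ⇒ ln A = ln(4.564)/0.2956 = 5.1355
A = e^5.1355 ≈ 169.9 km²

170 km²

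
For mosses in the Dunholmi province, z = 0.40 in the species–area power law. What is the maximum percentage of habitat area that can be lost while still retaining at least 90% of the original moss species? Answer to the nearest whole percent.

23%

Need (A_new/A_old)^0.4 = 0.9, so A_new/A_old = 0.9^(1/0.4) = 0.9^2.5
ln(A_new/A_old) = ln 0.9 / 0.4 = -0.1054 / 0.4 = -0.2634
A_new/A_old = e^-0.2634 ≈ 0.7684
Fraction that can be lost = 1 − 0.7684 = 0.2316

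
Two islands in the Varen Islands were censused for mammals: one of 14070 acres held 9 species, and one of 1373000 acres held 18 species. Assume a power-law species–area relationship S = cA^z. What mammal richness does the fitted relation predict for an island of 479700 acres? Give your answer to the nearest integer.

z = ln(18/9) / ln(1373000/14070) = 0.6931 / 4.5807 = 0.1513
c = 9 / 14070^0.1513 = 9 / 4.243 = 2.121
S₃ = 2.121 × 479700^0.1513 = 2.121 × 7.238 ≈ 15.35

15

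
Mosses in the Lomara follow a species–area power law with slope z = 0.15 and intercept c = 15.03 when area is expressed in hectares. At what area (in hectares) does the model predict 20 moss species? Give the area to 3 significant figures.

20 = 15.03 × A^0.15  ⇒  A^0.15 = 20/15.03 = 1.331
ln A = ln(1.331) / 0.15 = 0.2857 / 0.15 = 1.9046
A = e^1.9046 ≈ 6.716 hectares

6.72 hectares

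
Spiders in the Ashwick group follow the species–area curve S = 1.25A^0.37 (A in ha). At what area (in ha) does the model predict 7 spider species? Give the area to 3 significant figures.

7 = 1.25 × A^0.37  ⇒  A^0.37 = 7/1.25 = 5.6
ln A = ln(5.6) / 0.37 = 1.7228 / 0.37 = 4.6561
A = e^4.6561 ≈ 105.2 ha

105 ha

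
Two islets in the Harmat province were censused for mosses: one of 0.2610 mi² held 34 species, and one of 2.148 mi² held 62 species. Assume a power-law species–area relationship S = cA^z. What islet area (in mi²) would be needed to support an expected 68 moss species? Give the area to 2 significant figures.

z = ln(62/34) / ln(2.148/0.261) = 0.6008 / 2.1078 = 0.2850
c = 34 / 0.261^0.2850 = 34 / 0.6819 = 49.86
A = (68/49.86)^(1/0.2850) ⇒ ln A = ln(1.364)/0.2850 = 1.0886
A = e^1.0886 ≈ 2.97 mi²

3.0 mi²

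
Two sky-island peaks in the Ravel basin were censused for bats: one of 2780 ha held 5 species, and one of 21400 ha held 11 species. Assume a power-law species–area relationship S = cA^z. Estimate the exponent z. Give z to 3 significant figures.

Taking logs: ln S = ln c + z ln A, so z = (ln S₂ − ln S₁)/(ln A₂ − ln A₁).
z = ln(11/5) / ln(21400/2780) = ln(2.2) / ln(7.698) = 0.7885 / 2.0409 = 0.3863

0.386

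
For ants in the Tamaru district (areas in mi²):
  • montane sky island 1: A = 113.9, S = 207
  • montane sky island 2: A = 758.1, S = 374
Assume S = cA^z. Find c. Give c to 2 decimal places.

47.23

z = ln(S₂/S₁) / ln(A₂/A₁) = ln(374/207) / ln(758.1/113.9) = 0.5915 / 1.8955 = 0.3121
c = S₁ / A₁^z = 207 / 113.9^0.3121 = 207 / 4.383 = 47.23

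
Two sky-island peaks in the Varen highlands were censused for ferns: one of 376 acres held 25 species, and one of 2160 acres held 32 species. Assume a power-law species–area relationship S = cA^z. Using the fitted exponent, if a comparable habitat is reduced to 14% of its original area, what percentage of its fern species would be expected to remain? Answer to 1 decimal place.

z = ln(32/25) / ln(2160/376) = 0.2469 / 1.7483 = 0.1412
S_new/S_old = (A_new/A_old)^z = 0.14^0.1412 = exp(0.1412 × -1.9661) = 0.7576

75.8%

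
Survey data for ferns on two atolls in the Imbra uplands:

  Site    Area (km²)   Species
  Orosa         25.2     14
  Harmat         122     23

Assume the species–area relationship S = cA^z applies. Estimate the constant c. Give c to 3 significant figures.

z = ln(S₂/S₁) / ln(A₂/A₁) = ln(23/14) / ln(122/25.2) = 0.4964 / 1.5772 = 0.3148
c = S₁ / A₁^z = 14 / 25.2^0.3148 = 14 / 2.761 = 5.07

5.07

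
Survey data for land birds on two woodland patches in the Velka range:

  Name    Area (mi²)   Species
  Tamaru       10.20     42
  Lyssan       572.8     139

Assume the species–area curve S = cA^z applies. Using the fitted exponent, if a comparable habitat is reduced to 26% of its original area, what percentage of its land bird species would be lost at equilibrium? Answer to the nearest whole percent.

z = ln(139/42) / ln(572.8/10.2) = 1.1968 / 4.0281 = 0.2971
S_new/S_old = (A_new/A_old)^z = 0.26^0.2971 = exp(0.2971 × -1.3471) = 0.6702
Fraction lost = 1 − 0.6702 = 0.3298

33%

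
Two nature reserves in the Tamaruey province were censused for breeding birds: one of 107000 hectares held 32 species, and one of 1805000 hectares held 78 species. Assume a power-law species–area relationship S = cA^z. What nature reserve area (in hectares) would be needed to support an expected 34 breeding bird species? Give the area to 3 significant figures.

z = ln(78/32) / ln(1805000/107000) = 0.8910 / 2.8255 = 0.3153
c = 32 / 107000^0.3153 = 32 / 38.54 = 0.8303
A = (34/0.8303)^(1/0.3153) ⇒ ln A = ln(40.95)/0.3153 = 11.7728
A = e^11.7728 ≈ 129682 hectares

130000 hectares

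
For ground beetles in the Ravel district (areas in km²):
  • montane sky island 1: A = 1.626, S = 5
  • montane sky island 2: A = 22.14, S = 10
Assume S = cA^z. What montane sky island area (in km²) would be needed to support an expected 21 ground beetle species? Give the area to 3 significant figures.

z = ln(10/5) / ln(22.14/1.626) = 0.6931 / 2.6113 = 0.2654
c = 5 / 1.626^0.2654 = 5 / 1.138 = 4.395
A = (21/4.395)^(1/0.2654) ⇒ ln A = ln(4.778)/0.2654 = 5.8925
A = e^5.8925 ≈ 362.3 km²

362 km²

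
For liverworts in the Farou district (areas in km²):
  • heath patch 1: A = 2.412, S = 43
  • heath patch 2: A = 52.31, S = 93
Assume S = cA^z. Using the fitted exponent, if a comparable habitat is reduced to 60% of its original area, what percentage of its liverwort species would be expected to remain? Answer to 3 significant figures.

z = ln(93/43) / ln(52.31/2.412) = 0.7714 / 3.0767 = 0.2507
S_new/S_old = (A_new/A_old)^z = 0.6^0.2507 = exp(0.2507 × -0.5108) = 0.8798

88.0%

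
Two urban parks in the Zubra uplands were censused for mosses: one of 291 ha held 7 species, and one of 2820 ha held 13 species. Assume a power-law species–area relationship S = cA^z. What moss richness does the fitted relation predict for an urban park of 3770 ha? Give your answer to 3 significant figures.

z = ln(13/7) / ln(2820/291) = 0.6190 / 2.2712 = 0.2726
c = 7 / 291^0.2726 = 7 / 4.694 = 1.491
S₃ = 1.491 × 3770^0.2726 = 1.491 × 9.436 ≈ 14.07

14.1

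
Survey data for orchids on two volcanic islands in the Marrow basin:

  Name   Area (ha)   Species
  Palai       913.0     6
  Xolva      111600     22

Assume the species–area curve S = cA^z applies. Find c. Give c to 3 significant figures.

z = ln(S₂/S₁) / ln(A₂/A₁) = ln(22/6) / ln(111600/913) = 1.2993 / 4.8059 = 0.2703
c = S₁ / A₁^z = 6 / 913^0.2703 = 6 / 6.315 = 0.9501

0.950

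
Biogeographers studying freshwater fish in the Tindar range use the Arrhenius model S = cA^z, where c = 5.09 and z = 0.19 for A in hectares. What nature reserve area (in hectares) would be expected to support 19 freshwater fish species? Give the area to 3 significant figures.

1020 hectares

19 = 5.09 × A^0.19  ⇒  A^0.19 = 19/5.09 = 3.733
ln A = ln(3.733) / 0.19 = 1.3172 / 0.19 = 6.9324
A = e^6.9324 ≈ 1025 hectares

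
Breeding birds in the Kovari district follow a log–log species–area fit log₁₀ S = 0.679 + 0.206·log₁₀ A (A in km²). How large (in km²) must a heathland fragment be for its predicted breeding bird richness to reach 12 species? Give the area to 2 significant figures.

88 km²

12 = 4.775 × A^0.206  ⇒  A^0.206 = 12/4.775 = 2.513
ln A = ln(2.513) / 0.206 = 0.9215 / 0.206 = 4.4731
A = e^4.4731 ≈ 87.62 km²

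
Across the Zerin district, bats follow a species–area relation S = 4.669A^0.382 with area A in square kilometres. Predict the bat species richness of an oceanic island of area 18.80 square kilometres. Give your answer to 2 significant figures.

S = 4.669 × 18.8^0.382
ln S = ln 4.669 + 0.382 × ln 18.8 = 1.5409 + 0.382 × 2.9339 = 2.6617
S = e^2.6617 ≈ 14.32

14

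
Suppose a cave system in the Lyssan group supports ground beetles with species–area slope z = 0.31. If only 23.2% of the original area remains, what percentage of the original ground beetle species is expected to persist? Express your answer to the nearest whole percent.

S_new/S_old = (A_new/A_old)^z = 0.232^0.31
= exp(0.31 × ln 0.232) = exp(0.31 × -1.4610) = exp(-0.4529) ≈ 0.6358

64%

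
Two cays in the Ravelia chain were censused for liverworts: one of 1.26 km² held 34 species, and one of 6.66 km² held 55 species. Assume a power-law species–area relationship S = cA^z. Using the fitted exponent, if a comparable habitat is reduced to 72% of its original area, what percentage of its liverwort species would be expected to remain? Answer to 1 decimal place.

90.9%

z = ln(55/34) / ln(6.66/1.26) = 0.4810 / 1.6650 = 0.2889
S_new/S_old = (A_new/A_old)^z = 0.72^0.2889 = exp(0.2889 × -0.3285) = 0.9095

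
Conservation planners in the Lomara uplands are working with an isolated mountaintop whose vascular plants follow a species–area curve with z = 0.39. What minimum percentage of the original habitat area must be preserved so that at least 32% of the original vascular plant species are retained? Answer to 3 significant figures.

Need (A_new/A_old)^0.39 = 0.32, so A_new/A_old = 0.32^(1/0.39) = 0.32^2.564
ln(A_new/A_old) = ln 0.32 / 0.39 = -1.1394 / 0.39 = -2.9216
A_new/A_old = e^-2.9216 ≈ 0.05385

5.38%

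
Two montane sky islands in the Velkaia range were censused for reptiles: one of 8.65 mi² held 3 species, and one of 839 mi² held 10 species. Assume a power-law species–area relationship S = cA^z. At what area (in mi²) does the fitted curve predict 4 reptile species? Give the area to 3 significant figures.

25.8 mi²

z = ln(10/3) / ln(839/8.65) = 1.2040 / 4.5747 = 0.2632
c = 3 / 8.65^0.2632 = 3 / 1.764 = 1.7
A = (4/1.7)^(1/0.2632) ⇒ ln A = ln(2.353)/0.2632 = 3.2506
A = e^3.2506 ≈ 25.81 mi²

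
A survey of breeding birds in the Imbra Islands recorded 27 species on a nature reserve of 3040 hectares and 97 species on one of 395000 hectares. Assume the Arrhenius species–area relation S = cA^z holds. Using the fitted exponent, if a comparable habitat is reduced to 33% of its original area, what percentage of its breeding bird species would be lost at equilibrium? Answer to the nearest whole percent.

25%

z = ln(97/27) / ln(395000/3040) = 1.2789 / 4.8670 = 0.2628
S_new/S_old = (A_new/A_old)^z = 0.33^0.2628 = exp(0.2628 × -1.1087) = 0.7473
Fraction lost = 1 − 0.7473 = 0.2527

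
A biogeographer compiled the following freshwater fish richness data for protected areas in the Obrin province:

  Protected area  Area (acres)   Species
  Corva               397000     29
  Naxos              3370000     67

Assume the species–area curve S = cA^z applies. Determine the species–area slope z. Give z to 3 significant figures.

Taking logs: ln S = ln c + z ln A, so z = (ln S₂ − ln S₁)/(ln A₂ − ln A₁).
z = ln(67/29) / ln(3370000/397000) = ln(2.31) / ln(8.489) = 0.8374 / 2.1387 = 0.3915

0.392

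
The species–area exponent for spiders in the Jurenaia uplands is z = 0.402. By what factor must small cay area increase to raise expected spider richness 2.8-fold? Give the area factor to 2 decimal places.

(A₂/A₁)^0.402 = 2.8, so A₂/A₁ = 2.8^(1/0.402) = 2.8^2.488
ln(A₂/A₁) = ln 2.8 / 0.402 = 1.0296 / 0.402 = 2.5612
A₂/A₁ = e^2.5612 ≈ 12.95

12.95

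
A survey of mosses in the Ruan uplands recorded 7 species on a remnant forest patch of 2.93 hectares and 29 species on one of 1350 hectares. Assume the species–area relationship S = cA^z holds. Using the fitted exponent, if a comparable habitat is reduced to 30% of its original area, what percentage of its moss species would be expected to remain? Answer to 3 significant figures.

z = ln(29/7) / ln(1350/2.93) = 1.4214 / 6.1329 = 0.2318
S_new/S_old = (A_new/A_old)^z = 0.3^0.2318 = exp(0.2318 × -1.2040) = 0.7565

75.7%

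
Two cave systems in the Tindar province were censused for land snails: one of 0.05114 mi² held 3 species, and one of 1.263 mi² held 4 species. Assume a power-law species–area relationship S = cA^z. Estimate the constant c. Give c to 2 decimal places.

z = ln(S₂/S₁) / ln(A₂/A₁) = ln(4/3) / ln(1.263/0.05114) = 0.2877 / 3.2067 = 0.0897
c = S₁ / A₁^z = 3 / 0.05114^0.0897 = 3 / 0.7659 = 3.917

3.92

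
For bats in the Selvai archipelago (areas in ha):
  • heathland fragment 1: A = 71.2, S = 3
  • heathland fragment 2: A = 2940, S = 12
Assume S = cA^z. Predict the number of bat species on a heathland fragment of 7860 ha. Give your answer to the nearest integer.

z = ln(12/3) / ln(2940/71.2) = 1.3863 / 3.7207 = 0.3726
c = 3 / 71.2^0.3726 = 3 / 4.9 = 0.6122
S₃ = 0.6122 × 7860^0.3726 = 0.6122 × 28.28 ≈ 17.31

17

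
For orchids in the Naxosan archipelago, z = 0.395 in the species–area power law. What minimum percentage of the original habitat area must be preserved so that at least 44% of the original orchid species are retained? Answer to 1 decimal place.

12.5%

Need (A_new/A_old)^0.395 = 0.44, so A_new/A_old = 0.44^(1/0.395) = 0.44^2.532
ln(A_new/A_old) = ln 0.44 / 0.395 = -0.8210 / 0.395 = -2.0784
A_new/A_old = e^-2.0784 ≈ 0.1251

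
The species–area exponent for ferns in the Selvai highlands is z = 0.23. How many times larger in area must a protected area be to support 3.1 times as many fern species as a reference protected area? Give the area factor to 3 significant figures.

(A₂/A₁)^0.23 = 3.1, so A₂/A₁ = 3.1^(1/0.23) = 3.1^4.348
ln(A₂/A₁) = ln 3.1 / 0.23 = 1.1314 / 0.23 = 4.9191
A₂/A₁ = e^4.9191 ≈ 136.9

137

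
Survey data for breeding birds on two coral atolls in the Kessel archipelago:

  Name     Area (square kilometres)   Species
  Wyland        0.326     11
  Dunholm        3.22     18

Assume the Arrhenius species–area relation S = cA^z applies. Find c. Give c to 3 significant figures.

z = ln(S₂/S₁) / ln(A₂/A₁) = ln(18/11) / ln(3.22/0.326) = 0.4925 / 2.2902 = 0.2150
c = S₁ / A₁^z = 11 / 0.326^0.2150 = 11 / 0.7858 = 14

14.0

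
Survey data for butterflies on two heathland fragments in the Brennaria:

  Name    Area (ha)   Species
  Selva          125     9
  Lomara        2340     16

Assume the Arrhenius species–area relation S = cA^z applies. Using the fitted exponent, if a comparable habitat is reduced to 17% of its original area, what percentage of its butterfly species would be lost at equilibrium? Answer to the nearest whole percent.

z = ln(16/9) / ln(2340/125) = 0.5754 / 2.9296 = 0.1964
S_new/S_old = (A_new/A_old)^z = 0.17^0.1964 = exp(0.1964 × -1.7720) = 0.7061
Fraction lost = 1 − 0.7061 = 0.2939

29%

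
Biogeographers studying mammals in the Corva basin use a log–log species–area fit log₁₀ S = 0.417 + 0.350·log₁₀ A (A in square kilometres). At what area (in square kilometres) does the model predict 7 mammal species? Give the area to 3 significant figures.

7 = 2.612 × A^0.35  ⇒  A^0.35 = 7/2.612 = 2.68
ln A = ln(2.68) / 0.35 = 0.9857 / 0.35 = 2.8164
A = e^2.8164 ≈ 16.72 square kilometres

16.7 square kilometres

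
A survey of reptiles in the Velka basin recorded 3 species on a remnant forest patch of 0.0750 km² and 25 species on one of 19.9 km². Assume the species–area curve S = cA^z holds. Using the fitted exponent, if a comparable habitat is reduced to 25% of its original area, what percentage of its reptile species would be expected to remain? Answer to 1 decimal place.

59.1%

z = ln(25/3) / ln(19.9/0.075) = 2.1203 / 5.5810 = 0.3799
S_new/S_old = (A_new/A_old)^z = 0.25^0.3799 = exp(0.3799 × -1.3863) = 0.5906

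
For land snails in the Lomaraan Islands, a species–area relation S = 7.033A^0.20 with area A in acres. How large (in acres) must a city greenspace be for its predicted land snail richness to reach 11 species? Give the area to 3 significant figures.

9.36 acres

11 = 7.033 × A^0.2  ⇒  A^0.2 = 11/7.033 = 1.564
ln A = ln(1.564) / 0.2 = 0.4473 / 0.2 = 2.2364
A = e^2.2364 ≈ 9.36 acres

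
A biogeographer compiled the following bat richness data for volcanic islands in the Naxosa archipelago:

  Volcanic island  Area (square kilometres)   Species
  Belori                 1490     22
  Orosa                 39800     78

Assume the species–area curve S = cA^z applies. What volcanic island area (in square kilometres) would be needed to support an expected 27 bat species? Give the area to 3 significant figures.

z = ln(78/22) / ln(39800/1490) = 1.2657 / 3.2851 = 0.3853
c = 22 / 1490^0.3853 = 22 / 16.69 = 1.318
A = (27/1.318)^(1/0.3853) ⇒ ln A = ln(20.49)/0.3853 = 7.8381
A = e^7.8381 ≈ 2535 square kilometres

2540 square kilometres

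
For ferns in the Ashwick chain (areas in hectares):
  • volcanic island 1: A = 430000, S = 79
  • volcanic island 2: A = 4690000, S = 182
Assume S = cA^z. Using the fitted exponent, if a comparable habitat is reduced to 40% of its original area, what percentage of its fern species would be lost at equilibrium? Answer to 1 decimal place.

27.4%

z = ln(182/79) / ln(4690000/430000) = 0.8346 / 2.3894 = 0.3493
S_new/S_old = (A_new/A_old)^z = 0.4^0.3493 = exp(0.3493 × -0.9163) = 0.7261
Fraction lost = 1 − 0.7261 = 0.2739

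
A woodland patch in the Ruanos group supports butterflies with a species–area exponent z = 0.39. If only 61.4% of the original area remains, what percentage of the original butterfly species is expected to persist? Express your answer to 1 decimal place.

82.7%

S_new/S_old = (A_new/A_old)^z = 0.614^0.39
= exp(0.39 × ln 0.614) = exp(0.39 × -0.4878) = exp(-0.1902) ≈ 0.8268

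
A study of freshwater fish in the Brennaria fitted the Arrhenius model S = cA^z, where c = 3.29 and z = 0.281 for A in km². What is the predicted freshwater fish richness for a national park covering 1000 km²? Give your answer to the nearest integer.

23 species

S = 3.29 × 1000^0.281 = 3.29 × 6.966 ≈ 22.92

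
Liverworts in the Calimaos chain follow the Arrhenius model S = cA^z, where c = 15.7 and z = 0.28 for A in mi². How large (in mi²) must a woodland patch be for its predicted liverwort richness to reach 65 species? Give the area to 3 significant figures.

65 = 15.7 × A^0.28  ⇒  A^0.28 = 65/15.7 = 4.14
ln A = ln(4.14) / 0.28 = 1.4207 / 0.28 = 5.0740
A = e^5.0740 ≈ 159.8 mi²

160 mi²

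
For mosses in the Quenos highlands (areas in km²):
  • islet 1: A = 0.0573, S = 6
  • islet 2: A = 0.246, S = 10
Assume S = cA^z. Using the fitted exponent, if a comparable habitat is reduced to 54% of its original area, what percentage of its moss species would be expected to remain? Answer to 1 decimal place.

80.6%

z = ln(10/6) / ln(0.246/0.0573) = 0.5108 / 1.4570 = 0.3506
S_new/S_old = (A_new/A_old)^z = 0.54^0.3506 = exp(0.3506 × -0.6162) = 0.8057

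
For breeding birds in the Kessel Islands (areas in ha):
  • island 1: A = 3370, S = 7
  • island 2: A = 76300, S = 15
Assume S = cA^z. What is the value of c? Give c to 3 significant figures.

0.962

z = ln(S₂/S₁) / ln(A₂/A₁) = ln(15/7) / ln(76300/3370) = 0.7621 / 3.1198 = 0.2443
c = S₁ / A₁^z = 7 / 3370^0.2443 = 7 / 7.274 = 0.9623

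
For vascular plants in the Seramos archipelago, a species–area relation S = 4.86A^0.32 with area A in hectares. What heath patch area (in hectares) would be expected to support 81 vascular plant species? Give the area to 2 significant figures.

81 = 4.86 × A^0.32  ⇒  A^0.32 = 81/4.86 = 16.67
ln A = ln(16.67) / 0.32 = 2.8134 / 0.32 = 8.7919
A = e^8.7919 ≈ 6581 hectares

6600 hectares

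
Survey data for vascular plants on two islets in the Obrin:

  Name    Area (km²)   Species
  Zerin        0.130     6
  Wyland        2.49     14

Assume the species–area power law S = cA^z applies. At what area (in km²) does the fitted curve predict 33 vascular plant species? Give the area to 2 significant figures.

49 km²

z = ln(14/6) / ln(2.49/0.13) = 0.8473 / 2.9525 = 0.2870
c = 6 / 0.13^0.2870 = 6 / 0.5568 = 10.78
A = (33/10.78)^(1/0.2870) ⇒ ln A = ln(3.063)/0.2870 = 3.9002
A = e^3.9002 ≈ 49.41 km²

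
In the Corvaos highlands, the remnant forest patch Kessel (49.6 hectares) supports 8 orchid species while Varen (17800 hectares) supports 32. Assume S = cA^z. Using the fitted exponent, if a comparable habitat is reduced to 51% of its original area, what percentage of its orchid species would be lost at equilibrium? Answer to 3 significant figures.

z = ln(32/8) / ln(17800/49.6) = 1.3863 / 5.8830 = 0.2356
S_new/S_old = (A_new/A_old)^z = 0.51^0.2356 = exp(0.2356 × -0.6733) = 0.8533
Fraction lost = 1 − 0.8533 = 0.1467

14.7%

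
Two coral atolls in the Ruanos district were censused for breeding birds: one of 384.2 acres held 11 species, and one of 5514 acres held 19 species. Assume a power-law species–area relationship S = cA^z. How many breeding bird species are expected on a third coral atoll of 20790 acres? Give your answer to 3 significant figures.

24.9

z = ln(19/11) / ln(5514/384.2) = 0.5465 / 2.6639 = 0.2052
c = 11 / 384.2^0.2052 = 11 / 3.391 = 3.244
S₃ = 3.244 × 20790^0.2052 = 3.244 × 7.689 ≈ 24.95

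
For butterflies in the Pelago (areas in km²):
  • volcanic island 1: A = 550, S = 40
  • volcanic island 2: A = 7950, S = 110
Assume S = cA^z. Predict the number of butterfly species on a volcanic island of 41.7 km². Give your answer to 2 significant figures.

15

z = ln(110/40) / ln(7950/550) = 1.0116 / 2.6710 = 0.3787
c = 40 / 550^0.3787 = 40 / 10.91 = 3.666
S₃ = 3.666 × 41.7^0.3787 = 3.666 × 4.108 ≈ 15.06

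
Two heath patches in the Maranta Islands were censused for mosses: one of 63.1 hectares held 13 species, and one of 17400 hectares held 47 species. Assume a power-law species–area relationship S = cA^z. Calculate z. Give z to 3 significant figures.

Taking logs: ln S = ln c + z ln A, so z = (ln S₂ − ln S₁)/(ln A₂ − ln A₁).
z = ln(47/13) / ln(17400/63.1) = ln(3.615) / ln(275.8) = 1.2852 / 5.6195 = 0.2287

0.229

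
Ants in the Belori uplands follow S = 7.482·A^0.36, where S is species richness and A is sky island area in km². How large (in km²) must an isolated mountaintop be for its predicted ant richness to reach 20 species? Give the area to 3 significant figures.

15.4 km²

20 = 7.482 × A^0.36  ⇒  A^0.36 = 20/7.482 = 2.673
ln A = ln(2.673) / 0.36 = 0.9832 / 0.36 = 2.7312
A = e^2.7312 ≈ 15.35 km²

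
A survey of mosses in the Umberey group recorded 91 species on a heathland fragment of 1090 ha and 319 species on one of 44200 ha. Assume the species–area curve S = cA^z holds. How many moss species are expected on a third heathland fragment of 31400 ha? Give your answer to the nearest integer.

z = ln(319/91) / ln(44200/1090) = 1.2543 / 3.7025 = 0.3388
c = 91 / 1090^0.3388 = 91 / 10.69 = 8.512
S₃ = 8.512 × 31400^0.3388 = 8.512 × 33.38 ≈ 284.1

284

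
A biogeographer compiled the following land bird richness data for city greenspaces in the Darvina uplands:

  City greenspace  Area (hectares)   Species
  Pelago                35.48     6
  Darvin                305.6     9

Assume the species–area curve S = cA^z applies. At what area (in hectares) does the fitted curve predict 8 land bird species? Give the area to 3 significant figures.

z = ln(9/6) / ln(305.6/35.48) = 0.4055 / 2.1533 = 0.1883
c = 6 / 35.48^0.1883 = 6 / 1.958 = 3.064
A = (8/3.064)^(1/0.1883) ⇒ ln A = ln(2.611)/0.1883 = 5.0968
A = e^5.0968 ≈ 163.5 hectares

163 hectares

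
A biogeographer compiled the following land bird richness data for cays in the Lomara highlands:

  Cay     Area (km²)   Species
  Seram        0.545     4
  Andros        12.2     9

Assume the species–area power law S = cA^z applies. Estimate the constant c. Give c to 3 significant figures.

4.69

z = ln(S₂/S₁) / ln(A₂/A₁) = ln(9/4) / ln(12.2/0.545) = 0.8109 / 3.1084 = 0.2609
c = S₁ / A₁^z = 4 / 0.545^0.2609 = 4 / 0.8536 = 4.686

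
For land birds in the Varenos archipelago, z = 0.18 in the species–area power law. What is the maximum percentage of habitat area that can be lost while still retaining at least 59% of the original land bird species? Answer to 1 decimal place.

Need (A_new/A_old)^0.18 = 0.59, so A_new/A_old = 0.59^(1/0.18) = 0.59^5.556
ln(A_new/A_old) = ln 0.59 / 0.18 = -0.5276 / 0.18 = -2.9313
A_new/A_old = e^-2.9313 ≈ 0.05333
Fraction that can be lost = 1 − 0.05333 = 0.9467

94.7%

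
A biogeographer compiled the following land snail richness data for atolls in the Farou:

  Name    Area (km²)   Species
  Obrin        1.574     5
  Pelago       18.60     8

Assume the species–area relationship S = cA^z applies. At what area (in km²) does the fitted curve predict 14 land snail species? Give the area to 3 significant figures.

352 km²

z = ln(8/5) / ln(18.6/1.574) = 0.4700 / 2.4695 = 0.1903
c = 5 / 1.574^0.1903 = 5 / 1.09 = 4.586
A = (14/4.586)^(1/0.1903) ⇒ ln A = ln(3.052)/0.1903 = 5.8636
A = e^5.8636 ≈ 352 km²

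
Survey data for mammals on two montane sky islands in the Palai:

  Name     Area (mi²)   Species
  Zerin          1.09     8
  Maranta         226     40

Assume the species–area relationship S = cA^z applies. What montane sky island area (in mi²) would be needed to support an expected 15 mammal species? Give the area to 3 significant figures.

8.76 mi²

z = ln(40/8) / ln(226/1.09) = 1.6094 / 5.3344 = 0.3017
c = 8 / 1.09^0.3017 = 8 / 1.026 = 7.795
A = (15/7.795)^(1/0.3017) ⇒ ln A = ln(1.924)/0.3017 = 2.1697
A = e^2.1697 ≈ 8.755 mi²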